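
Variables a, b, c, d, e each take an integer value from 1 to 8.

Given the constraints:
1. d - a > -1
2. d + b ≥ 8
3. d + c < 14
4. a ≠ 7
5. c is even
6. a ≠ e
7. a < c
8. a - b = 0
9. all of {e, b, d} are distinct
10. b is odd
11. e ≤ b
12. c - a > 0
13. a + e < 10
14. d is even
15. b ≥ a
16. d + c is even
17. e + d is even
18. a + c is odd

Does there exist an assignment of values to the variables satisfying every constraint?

Satisfiable

Try a = 5, b = 5, c = 6, d = 6, e = 2.
Check constraint 1: d - a = 1; constraint 2: d + b = 11; constraint 3: d + c = 12. The remaining constraints are straightforward to verify.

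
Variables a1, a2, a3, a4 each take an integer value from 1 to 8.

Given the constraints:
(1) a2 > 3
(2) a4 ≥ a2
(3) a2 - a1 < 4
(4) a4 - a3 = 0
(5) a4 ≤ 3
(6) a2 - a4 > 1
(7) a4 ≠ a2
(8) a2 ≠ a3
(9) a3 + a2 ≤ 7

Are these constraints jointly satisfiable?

Unsatisfiable

From constraint 1: a2 ≥ 4. From constraints 2 and 5: a2 ≤ a4 and a4 ≤ 3, so a2 ≤ 3. But 3 < 4, so no value of a2 works.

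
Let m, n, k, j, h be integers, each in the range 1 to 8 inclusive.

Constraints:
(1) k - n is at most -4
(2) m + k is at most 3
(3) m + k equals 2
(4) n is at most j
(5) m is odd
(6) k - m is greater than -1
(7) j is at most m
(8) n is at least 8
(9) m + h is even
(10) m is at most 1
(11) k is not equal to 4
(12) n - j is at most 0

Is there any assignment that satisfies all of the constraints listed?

Unsatisfiable

From constraints 4 and 8: j ≥ n and n ≥ 8, so j ≥ 8. From constraints 7 and 10: j ≤ m and m ≤ 1, so j ≤ 1. But 1 < 8, so no value of j works.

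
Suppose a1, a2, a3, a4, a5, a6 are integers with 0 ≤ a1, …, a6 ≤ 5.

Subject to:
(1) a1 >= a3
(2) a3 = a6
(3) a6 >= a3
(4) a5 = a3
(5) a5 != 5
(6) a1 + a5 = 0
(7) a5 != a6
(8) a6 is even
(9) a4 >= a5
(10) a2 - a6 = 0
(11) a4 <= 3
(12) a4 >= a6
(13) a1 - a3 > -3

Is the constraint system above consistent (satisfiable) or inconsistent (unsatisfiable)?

From constraints 2 and 4, a5 = a3 = a6, so a5 = a6. But constraint 7 says a5 ≠ a6. Contradiction.

Unsatisfiable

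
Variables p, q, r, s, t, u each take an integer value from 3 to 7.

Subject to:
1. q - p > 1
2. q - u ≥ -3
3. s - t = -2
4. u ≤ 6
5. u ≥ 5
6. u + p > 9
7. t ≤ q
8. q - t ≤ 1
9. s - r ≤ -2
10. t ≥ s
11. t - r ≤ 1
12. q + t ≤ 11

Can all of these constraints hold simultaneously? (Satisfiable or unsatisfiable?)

One satisfying assignment is p = 4, q = 6, r = 5, s = 3, t = 5, u = 6.
For the less obvious constraints — constraint 1: q - p = 2; constraint 2: q - u = 0 — and the others hold by inspection.

Satisfiable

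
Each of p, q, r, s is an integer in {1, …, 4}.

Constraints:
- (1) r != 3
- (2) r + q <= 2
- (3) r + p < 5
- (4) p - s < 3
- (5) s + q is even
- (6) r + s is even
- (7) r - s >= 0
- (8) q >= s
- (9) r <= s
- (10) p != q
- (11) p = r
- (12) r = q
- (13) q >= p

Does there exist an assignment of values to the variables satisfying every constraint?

From constraints 11 and 12, p = r = q, so p = q. But constraint 10 says p ≠ q. Contradiction.

Unsatisfiable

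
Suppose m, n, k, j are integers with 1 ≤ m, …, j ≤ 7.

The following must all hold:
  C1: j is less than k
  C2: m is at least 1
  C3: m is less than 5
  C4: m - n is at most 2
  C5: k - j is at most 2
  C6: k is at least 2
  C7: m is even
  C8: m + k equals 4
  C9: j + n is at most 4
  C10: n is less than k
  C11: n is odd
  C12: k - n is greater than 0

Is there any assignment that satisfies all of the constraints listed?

Take m = 2, n = 1, k = 2, j = 1. Then constraint 4: m - n = 1; constraint 5: k - j = 1; constraint 8: m + k = 4, and every other listed constraint is also met.

Satisfiable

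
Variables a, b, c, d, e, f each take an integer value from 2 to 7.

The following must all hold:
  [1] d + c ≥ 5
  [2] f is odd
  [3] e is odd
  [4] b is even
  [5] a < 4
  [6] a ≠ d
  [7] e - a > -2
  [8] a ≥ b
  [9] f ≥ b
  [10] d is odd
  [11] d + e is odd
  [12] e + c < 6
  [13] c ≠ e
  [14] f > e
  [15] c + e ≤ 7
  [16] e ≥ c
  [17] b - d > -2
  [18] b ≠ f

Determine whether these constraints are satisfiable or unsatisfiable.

Constraint 10 makes d odd and constraint 3 makes e odd, so d + e must be even. Constraint 11 says d + e is odd — contradiction.

Unsatisfiable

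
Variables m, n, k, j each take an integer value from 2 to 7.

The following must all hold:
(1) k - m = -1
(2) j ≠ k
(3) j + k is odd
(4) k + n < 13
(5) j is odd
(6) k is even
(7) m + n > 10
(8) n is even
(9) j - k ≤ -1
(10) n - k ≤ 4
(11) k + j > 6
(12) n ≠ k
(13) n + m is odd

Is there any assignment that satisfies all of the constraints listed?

Satisfiable

One satisfying assignment is m = 5, n = 6, k = 4, j = 3.
For the less obvious constraints — constraint 1: k - m = -1; constraint 4: k + n = 10; constraint 7: m + n = 11 — and the others hold by inspection.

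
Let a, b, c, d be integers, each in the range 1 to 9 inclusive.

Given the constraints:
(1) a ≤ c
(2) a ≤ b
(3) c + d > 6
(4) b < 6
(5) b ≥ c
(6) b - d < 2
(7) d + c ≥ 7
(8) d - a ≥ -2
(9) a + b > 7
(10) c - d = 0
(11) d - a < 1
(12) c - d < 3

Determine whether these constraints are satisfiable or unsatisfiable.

Satisfiable

Setting (a, b, c, d) = (4, 5, 4, 4) satisfies everything: constraint 3: c + d = 8; constraint 6: b - d = 1; constraint 7: d + c = 8, and the others follow.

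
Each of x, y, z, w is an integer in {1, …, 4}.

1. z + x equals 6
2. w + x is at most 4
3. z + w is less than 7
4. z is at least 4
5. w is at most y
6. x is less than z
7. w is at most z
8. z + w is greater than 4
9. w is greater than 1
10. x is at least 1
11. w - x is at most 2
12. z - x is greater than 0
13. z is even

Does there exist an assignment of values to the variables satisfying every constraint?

Satisfiable

Try x = 2, y = 2, z = 4, w = 2.
Check constraint 1: z + x = 6; constraint 2: w + x = 4; constraint 3: z + w = 6. The remaining constraints are straightforward to verify.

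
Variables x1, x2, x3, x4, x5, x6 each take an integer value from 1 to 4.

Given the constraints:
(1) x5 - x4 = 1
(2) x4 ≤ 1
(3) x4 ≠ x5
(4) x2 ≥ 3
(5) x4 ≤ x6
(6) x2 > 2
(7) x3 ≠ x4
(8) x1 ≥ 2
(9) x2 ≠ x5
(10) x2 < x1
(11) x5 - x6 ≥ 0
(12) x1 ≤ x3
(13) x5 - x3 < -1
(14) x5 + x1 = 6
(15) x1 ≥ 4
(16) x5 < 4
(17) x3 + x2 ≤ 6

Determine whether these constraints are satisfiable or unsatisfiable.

Unsatisfiable

From constraints 12 and 15: x3 ≥ x1 ≥ 4. From constraint 4: x2 ≥ 3. Hence x3 + x2 ≥ 7. But constraint 17 requires x3 + x2 ≤ 6, and 6 < 7. Contradiction.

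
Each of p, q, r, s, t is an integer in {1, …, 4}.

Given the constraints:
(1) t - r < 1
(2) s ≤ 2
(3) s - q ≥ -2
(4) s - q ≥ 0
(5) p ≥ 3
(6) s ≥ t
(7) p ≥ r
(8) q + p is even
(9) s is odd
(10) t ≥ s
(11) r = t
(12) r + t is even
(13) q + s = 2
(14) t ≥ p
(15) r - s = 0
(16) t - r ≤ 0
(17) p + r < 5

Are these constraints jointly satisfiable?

From constraints 5 and 14: t ≥ p and p ≥ 3, so t ≥ 3. From constraints 2 and 6: t ≤ s and s ≤ 2, so t ≤ 2. But 2 < 3, so no value of t works.

Unsatisfiable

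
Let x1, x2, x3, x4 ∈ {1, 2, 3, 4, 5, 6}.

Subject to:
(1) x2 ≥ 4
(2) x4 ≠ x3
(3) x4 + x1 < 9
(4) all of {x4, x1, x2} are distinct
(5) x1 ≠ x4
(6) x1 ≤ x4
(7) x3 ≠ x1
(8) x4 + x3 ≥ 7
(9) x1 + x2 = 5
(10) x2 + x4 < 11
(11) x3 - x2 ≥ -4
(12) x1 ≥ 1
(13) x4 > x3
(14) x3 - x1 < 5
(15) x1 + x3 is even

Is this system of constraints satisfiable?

Satisfiable

Take x1 = 1, x2 = 4, x3 = 3, x4 = 5. Then constraint 3: x4 + x1 = 6; constraint 8: x4 + x3 = 8; constraint 9: x1 + x2 = 5, and every other listed constraint is also met.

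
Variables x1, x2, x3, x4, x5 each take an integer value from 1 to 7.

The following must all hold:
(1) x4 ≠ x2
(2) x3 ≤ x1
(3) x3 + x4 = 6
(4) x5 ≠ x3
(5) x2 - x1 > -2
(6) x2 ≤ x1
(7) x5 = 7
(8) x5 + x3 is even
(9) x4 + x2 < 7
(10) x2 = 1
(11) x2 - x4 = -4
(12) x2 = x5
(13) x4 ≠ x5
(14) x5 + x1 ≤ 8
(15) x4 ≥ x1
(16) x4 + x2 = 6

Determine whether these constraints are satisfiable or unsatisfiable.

Constraint 10 fixes x2 = 1 and constraint 7 fixes x5 = 7, but constraint 12 requires x2 = x5. Since 1 ≠ 7, contradiction.

Unsatisfiable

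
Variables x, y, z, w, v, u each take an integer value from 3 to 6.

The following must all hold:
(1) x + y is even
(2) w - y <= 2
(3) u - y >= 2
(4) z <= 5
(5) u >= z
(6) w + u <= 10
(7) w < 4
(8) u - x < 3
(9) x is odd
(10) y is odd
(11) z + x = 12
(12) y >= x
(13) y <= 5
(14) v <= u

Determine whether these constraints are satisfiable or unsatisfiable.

From constraint 4: z ≤ 5. From constraints 12 and 13: x ≤ y ≤ 5. Hence z + x ≤ 10. But constraint 11 requires z + x = 12, and 12 > 10. Contradiction.

Unsatisfiable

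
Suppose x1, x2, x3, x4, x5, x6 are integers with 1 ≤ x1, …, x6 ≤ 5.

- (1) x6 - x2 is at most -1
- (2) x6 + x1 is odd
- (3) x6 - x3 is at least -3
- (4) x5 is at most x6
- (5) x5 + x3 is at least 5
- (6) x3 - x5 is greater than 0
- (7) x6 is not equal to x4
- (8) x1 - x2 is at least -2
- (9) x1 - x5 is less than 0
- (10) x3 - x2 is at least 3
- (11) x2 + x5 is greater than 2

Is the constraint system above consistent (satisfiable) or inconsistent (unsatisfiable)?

Constraints 1, 3, and 10 give x6 − x3 ≥ -3, x3 − x2 ≥ 3, x2 − x6 ≥ 1.
Adding all 3 inequalities: the left sides telescope to 0, and the right sides sum to (-3) + 3 + 1 = 1. So 0 ≥ 1, which is false.

Unsatisfiable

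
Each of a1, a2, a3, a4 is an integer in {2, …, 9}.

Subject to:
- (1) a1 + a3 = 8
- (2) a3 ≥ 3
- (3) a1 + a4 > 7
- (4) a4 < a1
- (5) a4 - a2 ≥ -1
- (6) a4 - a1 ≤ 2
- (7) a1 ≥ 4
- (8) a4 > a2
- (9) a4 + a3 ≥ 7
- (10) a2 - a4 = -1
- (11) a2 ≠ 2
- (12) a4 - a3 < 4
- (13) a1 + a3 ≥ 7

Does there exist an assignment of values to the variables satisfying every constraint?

Satisfiable

Try a1 = 5, a2 = 3, a3 = 3, a4 = 4.
Check constraint 1: a1 + a3 = 8; constraint 3: a1 + a4 = 9. The remaining constraints are straightforward to verify.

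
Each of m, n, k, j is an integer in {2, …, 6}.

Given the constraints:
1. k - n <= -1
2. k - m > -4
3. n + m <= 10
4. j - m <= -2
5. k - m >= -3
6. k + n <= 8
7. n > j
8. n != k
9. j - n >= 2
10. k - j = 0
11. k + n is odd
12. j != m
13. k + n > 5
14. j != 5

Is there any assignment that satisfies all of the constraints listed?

Unsatisfiable

Constraints 1, 4, 5, and 9 give n − k ≥ 1, k − m ≥ -3, m − j ≥ 2, j − n ≥ 2.
Adding all 4 inequalities: the left sides telescope to 0, and the right sides sum to 1 + (-3) + 2 + 2 = 2. So 0 ≥ 2, which is false.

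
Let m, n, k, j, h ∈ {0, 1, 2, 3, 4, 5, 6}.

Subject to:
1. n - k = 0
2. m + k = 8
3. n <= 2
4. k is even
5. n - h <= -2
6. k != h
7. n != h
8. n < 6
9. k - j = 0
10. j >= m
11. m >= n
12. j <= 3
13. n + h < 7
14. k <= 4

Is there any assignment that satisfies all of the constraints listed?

Unsatisfiable

From constraints 10 and 12: m ≤ j ≤ 3. From constraint 14: k ≤ 4. Hence m + k ≤ 7. But constraint 2 requires m + k = 8, and 8 > 7. Contradiction.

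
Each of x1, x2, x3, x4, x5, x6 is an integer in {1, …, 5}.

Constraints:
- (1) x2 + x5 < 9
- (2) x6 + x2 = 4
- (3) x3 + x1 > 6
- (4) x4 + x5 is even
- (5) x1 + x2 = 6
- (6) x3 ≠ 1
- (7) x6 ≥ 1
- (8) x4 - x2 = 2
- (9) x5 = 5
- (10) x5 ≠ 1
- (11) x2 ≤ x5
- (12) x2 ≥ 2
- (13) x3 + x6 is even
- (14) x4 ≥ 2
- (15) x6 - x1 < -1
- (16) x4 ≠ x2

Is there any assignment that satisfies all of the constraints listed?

Satisfiable

Try x1 = 3, x2 = 3, x3 = 5, x4 = 5, x5 = 5, x6 = 1.
Check constraint 1: x2 + x5 = 8; constraint 2: x6 + x2 = 4; constraint 3: x3 + x1 = 8. The remaining constraints are straightforward to verify.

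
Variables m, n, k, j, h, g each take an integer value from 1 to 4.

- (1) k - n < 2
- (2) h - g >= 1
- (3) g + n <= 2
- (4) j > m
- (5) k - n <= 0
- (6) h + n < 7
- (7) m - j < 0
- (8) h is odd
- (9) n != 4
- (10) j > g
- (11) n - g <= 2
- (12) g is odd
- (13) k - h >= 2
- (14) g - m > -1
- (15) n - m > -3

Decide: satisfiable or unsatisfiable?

Unsatisfiable

Constraints 2, 5, 11, and 13 give n − k ≥ 0, k − h ≥ 2, h − g ≥ 1, g − n ≥ -2.
Adding all 4 inequalities: the left sides telescope to 0, and the right sides sum to 0 + 2 + 1 + (-2) = 1. So 0 ≥ 1, which is false.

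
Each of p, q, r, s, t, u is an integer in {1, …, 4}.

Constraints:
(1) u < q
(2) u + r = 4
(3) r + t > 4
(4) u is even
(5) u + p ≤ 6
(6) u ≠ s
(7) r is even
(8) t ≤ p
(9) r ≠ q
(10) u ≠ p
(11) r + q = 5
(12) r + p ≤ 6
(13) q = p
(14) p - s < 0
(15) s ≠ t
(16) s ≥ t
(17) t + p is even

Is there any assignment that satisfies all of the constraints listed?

The assignment p = 3, q = 3, r = 2, s = 4, t = 3, u = 2 works:
  constraint 2 holds since u + r = 4.
  constraint 3 holds since r + t = 5.
  constraint 5 holds since u + p = 5.
The rest check out directly.

Satisfiable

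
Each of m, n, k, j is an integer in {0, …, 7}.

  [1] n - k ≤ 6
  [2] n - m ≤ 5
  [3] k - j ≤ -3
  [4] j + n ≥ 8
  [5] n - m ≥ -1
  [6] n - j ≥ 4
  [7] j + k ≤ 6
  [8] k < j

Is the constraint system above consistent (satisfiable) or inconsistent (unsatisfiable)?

Constraints 1, 3, and 6 give k − n ≥ -6, n − j ≥ 4, j − k ≥ 3.
Adding all 3 inequalities: the left sides telescope to 0, and the right sides sum to (-6) + 4 + 3 = 1. So 0 ≥ 1, which is false.

Unsatisfiable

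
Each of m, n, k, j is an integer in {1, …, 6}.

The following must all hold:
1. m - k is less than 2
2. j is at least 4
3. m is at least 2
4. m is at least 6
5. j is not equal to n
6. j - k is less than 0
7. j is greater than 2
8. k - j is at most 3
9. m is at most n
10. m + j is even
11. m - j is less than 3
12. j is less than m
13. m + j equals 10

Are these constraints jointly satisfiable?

Setting (m, n, k, j) = (6, 6, 5, 4) satisfies everything: constraint 1: m - k = 1; constraint 6: j - k = -1; constraint 8: k - j = 1, and the others follow.

Satisfiable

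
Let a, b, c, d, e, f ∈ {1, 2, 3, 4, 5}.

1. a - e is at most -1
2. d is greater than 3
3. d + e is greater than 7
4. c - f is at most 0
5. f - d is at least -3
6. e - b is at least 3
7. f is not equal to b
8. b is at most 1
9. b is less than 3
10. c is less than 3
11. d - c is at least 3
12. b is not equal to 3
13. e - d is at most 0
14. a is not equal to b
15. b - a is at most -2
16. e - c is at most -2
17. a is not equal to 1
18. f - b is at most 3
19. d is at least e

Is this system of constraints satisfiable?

Unsatisfiable

Constraints 1, 5, 11, 15, 16, and 18 give e − a ≥ 1, a − b ≥ 2, b − f ≥ -3, f − d ≥ -3, d − c ≥ 3, c − e ≥ 2.
Adding all 6 inequalities: the left sides telescope to 0, and the right sides sum to 1 + 2 + (-3) + (-3) + 3 + 2 = 2. So 0 ≥ 2, which is false.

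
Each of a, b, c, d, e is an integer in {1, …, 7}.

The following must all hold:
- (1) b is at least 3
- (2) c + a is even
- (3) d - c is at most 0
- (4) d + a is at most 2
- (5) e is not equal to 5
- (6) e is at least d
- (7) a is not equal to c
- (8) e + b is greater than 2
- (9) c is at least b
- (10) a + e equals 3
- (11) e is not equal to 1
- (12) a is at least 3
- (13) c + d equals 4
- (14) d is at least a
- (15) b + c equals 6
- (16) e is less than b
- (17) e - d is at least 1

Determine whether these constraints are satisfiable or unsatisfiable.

Unsatisfiable

From constraints 1 and 9: c ≥ b ≥ 3. From constraints 12 and 14: d ≥ a ≥ 3. Hence c + d ≥ 6. But constraint 13 requires c + d = 4, and 4 < 6. Contradiction.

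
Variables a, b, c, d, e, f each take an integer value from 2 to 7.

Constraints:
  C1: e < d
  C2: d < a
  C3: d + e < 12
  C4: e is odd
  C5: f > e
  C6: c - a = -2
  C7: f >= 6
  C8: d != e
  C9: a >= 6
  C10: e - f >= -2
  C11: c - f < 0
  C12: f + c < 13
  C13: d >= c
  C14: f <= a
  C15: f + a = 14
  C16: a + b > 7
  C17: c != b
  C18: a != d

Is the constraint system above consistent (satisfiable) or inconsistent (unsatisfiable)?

The assignment a = 7, b = 2, c = 5, d = 6, e = 5, f = 7 works:
  constraint 3 holds since d + e = 11.
  constraint 6 holds since c - a = -2.
  constraint 10 holds since e - f = -2.
The rest check out directly.

Satisfiable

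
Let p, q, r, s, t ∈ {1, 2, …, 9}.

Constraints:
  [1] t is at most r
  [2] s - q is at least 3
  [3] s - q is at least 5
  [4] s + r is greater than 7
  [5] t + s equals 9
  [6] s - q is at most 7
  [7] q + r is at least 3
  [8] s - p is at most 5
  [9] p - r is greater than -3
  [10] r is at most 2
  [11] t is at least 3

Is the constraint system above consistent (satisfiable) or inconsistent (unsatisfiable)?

From constraint 11: t ≥ 3. From constraints 1 and 10: t ≤ r and r ≤ 2, so t ≤ 2. But 2 < 3, so no value of t works.

Unsatisfiable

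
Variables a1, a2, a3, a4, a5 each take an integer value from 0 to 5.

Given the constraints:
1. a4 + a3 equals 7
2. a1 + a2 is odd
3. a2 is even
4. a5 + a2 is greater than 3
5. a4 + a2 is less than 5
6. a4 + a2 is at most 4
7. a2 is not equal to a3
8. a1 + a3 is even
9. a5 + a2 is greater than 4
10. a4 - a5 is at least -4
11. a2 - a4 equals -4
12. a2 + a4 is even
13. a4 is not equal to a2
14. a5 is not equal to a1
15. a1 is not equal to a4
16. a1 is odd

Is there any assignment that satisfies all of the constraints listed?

Satisfiable

Setting (a1, a2, a3, a4, a5) = (3, 0, 3, 4, 5) satisfies everything: constraint 1: a4 + a3 = 7; constraint 4: a5 + a2 = 5, and the others follow.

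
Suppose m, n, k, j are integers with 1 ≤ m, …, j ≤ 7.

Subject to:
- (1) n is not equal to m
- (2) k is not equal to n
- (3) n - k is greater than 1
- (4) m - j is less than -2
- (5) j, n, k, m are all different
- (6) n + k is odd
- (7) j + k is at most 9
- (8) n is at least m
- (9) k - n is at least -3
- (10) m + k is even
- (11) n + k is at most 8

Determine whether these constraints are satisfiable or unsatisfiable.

Try m = 3, n = 4, k = 1, j = 6.
Check constraint 3: n - k = 3; constraint 4: m - j = -3; constraint 7: j + k = 7. The remaining constraints are straightforward to verify.

Satisfiable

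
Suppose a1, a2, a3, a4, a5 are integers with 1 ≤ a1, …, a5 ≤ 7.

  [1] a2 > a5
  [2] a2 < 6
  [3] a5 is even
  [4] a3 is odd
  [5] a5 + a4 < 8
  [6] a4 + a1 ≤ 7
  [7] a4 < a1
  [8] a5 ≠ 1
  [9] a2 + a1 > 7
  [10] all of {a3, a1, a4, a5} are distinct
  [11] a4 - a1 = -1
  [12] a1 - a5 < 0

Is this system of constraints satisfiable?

The assignment a1 = 3, a2 = 5, a3 = 7, a4 = 2, a5 = 4 works:
  constraint 5 holds since a5 + a4 = 6.
  constraint 6 holds since a4 + a1 = 5.
  constraint 9 holds since a2 + a1 = 8.
The rest check out directly.

Satisfiable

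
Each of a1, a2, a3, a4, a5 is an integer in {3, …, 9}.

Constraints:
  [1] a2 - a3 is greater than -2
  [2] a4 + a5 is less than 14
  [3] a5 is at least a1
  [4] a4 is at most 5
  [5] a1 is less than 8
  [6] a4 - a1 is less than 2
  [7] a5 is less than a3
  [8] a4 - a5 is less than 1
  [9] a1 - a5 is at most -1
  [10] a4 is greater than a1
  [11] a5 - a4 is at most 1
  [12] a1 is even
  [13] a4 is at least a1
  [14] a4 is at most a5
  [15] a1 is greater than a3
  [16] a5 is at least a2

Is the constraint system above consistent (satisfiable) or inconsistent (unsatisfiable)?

Constraints 7, 10, 14, and 15 give a5 < a3, a3 < a1, a1 < a4, a4 ≤ a5. Chaining: a5 < a3 < a1 < a4 ≤ a5, which forces a5 < a5 — impossible.

Unsatisfiable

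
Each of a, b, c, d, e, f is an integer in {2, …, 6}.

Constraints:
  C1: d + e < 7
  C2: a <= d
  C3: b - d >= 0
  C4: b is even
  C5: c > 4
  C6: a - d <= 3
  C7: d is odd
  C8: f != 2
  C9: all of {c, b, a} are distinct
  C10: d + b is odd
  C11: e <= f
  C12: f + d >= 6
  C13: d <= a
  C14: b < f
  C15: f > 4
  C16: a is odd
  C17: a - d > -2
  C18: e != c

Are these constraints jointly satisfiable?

One satisfying assignment is a = 3, b = 4, c = 6, d = 3, e = 3, f = 6.
For the less obvious constraints — constraint 1: d + e = 6; constraint 3: b - d = 1 — and the others hold by inspection.

Satisfiable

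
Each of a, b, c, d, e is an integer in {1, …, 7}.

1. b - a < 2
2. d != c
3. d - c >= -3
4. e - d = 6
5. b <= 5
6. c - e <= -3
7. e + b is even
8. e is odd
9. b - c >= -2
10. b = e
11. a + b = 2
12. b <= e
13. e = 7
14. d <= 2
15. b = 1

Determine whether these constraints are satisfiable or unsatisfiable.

Unsatisfiable

Constraint 15 fixes b = 1 and constraint 13 fixes e = 7, but constraint 10 requires b = e. Since 1 ≠ 7, contradiction.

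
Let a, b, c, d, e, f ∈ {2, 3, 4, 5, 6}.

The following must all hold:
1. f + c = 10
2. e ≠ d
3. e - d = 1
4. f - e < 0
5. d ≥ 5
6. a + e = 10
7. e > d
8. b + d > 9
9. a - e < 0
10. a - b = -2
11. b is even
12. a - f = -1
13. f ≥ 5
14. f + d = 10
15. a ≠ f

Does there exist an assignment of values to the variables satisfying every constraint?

Satisfiable

Try a = 4, b = 6, c = 5, d = 5, e = 6, f = 5.
Check constraint 1: f + c = 10; constraint 3: e - d = 1. The remaining constraints are straightforward to verify.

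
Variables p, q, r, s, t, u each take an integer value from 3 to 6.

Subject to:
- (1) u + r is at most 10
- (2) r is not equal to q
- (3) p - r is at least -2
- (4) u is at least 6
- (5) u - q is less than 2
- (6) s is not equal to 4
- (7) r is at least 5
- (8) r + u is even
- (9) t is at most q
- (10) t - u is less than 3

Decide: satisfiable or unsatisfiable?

Unsatisfiable

From constraint 4: u ≥ 6. From constraint 7: r ≥ 5. Hence u + r ≥ 11. But constraint 1 requires u + r ≤ 10, and 10 < 11. Contradiction.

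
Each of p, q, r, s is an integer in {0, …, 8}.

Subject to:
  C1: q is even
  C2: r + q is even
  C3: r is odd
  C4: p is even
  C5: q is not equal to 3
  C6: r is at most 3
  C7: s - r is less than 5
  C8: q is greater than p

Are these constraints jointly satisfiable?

Constraint 3 makes r odd and constraint 1 makes q even, so r + q must be odd. Constraint 2 says r + q is even — contradiction.

Unsatisfiable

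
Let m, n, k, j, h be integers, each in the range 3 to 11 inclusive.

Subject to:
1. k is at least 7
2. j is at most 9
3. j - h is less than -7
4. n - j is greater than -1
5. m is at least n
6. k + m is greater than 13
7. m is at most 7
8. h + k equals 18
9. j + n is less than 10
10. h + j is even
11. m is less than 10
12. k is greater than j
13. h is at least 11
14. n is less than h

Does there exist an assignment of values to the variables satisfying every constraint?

One satisfying assignment is m = 7, n = 4, k = 7, j = 3, h = 11.
For the less obvious constraints — constraint 3: j - h = -8; constraint 4: n - j = 1 — and the others hold by inspection.

Satisfiable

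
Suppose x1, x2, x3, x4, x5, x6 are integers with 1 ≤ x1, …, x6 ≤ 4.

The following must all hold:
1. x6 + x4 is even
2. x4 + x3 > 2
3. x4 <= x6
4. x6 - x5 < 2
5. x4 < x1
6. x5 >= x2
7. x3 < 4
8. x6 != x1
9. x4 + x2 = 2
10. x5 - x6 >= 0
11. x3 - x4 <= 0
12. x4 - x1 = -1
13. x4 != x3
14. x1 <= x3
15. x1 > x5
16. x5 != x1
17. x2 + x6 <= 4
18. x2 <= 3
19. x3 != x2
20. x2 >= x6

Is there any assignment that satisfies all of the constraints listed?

Unsatisfiable

Constraints 3, 10, 11, 14, and 15 give x1 ≤ x3, x3 ≤ x4, x4 ≤ x6, x6 ≤ x5, x5 < x1. Chaining: x1 ≤ x3 ≤ x4 ≤ x6 ≤ x5 < x1, which forces x1 < x1 — impossible.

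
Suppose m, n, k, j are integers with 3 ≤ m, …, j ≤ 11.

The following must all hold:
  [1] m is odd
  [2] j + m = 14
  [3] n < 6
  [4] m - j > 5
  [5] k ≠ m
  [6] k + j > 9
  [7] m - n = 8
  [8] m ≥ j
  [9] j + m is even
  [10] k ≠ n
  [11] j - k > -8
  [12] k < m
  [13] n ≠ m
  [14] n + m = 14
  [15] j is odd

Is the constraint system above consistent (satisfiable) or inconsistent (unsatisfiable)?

One satisfying assignment is m = 11, n = 3, k = 9, j = 3.
For the less obvious constraints — constraint 2: j + m = 14; constraint 4: m - j = 8; constraint 6: k + j = 12 — and the others hold by inspection.

Satisfiable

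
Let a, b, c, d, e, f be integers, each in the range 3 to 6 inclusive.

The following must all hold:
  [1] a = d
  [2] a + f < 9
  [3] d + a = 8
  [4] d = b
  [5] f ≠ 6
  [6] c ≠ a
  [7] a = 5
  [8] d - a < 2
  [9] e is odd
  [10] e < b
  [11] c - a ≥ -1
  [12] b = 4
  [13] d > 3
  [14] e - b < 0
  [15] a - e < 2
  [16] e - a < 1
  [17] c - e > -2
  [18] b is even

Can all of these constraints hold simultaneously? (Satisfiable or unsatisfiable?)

Constraint 7 fixes a = 5 and constraint 12 fixes b = 4. Constraints 1 and 4 give a = d = b, so a = b. But 5 ≠ 4 — contradiction.

Unsatisfiable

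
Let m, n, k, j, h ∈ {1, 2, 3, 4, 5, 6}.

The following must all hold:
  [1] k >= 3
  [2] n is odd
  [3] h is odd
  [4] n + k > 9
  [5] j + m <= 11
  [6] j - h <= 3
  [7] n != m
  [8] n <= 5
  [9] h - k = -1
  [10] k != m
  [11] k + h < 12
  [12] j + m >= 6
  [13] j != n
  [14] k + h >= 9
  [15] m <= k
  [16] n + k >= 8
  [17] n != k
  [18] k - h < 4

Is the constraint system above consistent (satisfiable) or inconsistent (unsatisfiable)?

One satisfying assignment is m = 2, n = 5, k = 6, j = 6, h = 5.
For the less obvious constraints — constraint 4: n + k = 11; constraint 5: j + m = 8; constraint 6: j - h = 1 — and the others hold by inspection.

Satisfiable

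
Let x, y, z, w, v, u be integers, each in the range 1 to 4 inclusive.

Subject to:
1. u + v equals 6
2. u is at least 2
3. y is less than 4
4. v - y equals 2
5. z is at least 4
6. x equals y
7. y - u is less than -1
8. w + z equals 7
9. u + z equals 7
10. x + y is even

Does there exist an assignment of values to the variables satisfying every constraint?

Satisfiable

Setting (x, y, z, w, v, u) = (1, 1, 4, 3, 3, 3) satisfies everything: constraint 1: u + v = 6; constraint 4: v - y = 2, and the others follow.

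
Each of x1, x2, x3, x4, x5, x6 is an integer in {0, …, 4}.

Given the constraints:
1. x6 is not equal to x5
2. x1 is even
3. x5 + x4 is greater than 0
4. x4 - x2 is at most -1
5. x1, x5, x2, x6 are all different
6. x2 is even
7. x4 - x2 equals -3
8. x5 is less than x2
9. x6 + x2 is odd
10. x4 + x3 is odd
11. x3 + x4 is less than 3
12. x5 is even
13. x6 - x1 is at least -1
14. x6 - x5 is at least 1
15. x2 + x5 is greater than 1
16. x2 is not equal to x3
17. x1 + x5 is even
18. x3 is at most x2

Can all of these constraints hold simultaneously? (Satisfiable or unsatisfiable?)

Satisfiable

One satisfying assignment is x1 = 2, x2 = 4, x3 = 0, x4 = 1, x5 = 0, x6 = 3.
For the less obvious constraints — constraint 3: x5 + x4 = 1; constraint 4: x4 - x2 = -3 — and the others hold by inspection.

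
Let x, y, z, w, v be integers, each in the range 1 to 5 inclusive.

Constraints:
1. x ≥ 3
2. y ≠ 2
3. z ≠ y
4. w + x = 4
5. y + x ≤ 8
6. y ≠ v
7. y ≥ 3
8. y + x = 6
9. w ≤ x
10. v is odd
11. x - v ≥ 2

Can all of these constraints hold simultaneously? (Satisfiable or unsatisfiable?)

Satisfiable

The assignment x = 3, y = 3, z = 4, w = 1, v = 1 works:
  constraint 4 holds since w + x = 4.
  constraint 5 holds since y + x = 6.
  constraint 8 holds since y + x = 6.
The rest check out directly.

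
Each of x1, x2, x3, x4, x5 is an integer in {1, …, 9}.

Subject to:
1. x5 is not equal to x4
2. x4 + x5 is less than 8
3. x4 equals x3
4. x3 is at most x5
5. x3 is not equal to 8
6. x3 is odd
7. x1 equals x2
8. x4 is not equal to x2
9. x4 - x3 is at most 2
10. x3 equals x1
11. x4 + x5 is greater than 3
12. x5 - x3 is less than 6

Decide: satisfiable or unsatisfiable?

Unsatisfiable

From constraints 3, 7, and 10, x4 = x3 = x1 = x2, so x4 = x2. But constraint 8 says x4 ≠ x2. Contradiction.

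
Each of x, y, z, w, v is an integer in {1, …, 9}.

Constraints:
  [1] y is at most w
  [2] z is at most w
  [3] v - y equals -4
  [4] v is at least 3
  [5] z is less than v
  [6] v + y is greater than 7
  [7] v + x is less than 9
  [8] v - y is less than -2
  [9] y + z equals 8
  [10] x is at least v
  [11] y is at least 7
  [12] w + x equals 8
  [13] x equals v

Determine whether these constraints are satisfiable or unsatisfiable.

Unsatisfiable

From constraints 1 and 11: w ≥ y ≥ 7. From constraints 4 and 10: x ≥ v ≥ 3. Hence w + x ≥ 10. But constraint 12 requires w + x = 8, and 8 < 10. Contradiction.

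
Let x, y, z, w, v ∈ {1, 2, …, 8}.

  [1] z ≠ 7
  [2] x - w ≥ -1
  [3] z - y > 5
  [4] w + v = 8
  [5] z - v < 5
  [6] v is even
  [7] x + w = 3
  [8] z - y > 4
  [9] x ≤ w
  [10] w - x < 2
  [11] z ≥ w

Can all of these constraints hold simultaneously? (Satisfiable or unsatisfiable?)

Satisfiable

The assignment x = 1, y = 2, z = 8, w = 2, v = 6 works:
  constraint 2 holds since x - w = -1.
  constraint 3 holds since z - y = 6.
The rest check out directly.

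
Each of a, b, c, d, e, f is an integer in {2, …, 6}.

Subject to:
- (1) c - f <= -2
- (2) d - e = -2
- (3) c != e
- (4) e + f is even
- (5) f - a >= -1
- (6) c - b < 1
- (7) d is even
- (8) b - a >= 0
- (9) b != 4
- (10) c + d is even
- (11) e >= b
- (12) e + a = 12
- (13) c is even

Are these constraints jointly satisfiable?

Take a = 6, b = 6, c = 4, d = 4, e = 6, f = 6. Then constraint 1: c - f = -2; constraint 2: d - e = -2, and every other listed constraint is also met.

Satisfiable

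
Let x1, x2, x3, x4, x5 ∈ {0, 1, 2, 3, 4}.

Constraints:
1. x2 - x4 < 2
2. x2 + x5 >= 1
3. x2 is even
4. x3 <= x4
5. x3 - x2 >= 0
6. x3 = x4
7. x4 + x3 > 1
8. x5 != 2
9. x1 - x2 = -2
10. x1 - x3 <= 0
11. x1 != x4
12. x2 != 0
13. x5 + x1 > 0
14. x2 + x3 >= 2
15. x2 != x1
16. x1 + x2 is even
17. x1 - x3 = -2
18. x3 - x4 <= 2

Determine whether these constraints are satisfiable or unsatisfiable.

Satisfiable

Setting (x1, x2, x3, x4, x5) = (0, 2, 2, 2, 1) satisfies everything: constraint 1: x2 - x4 = 0; constraint 2: x2 + x5 = 3; constraint 5: x3 - x2 = 0, and the others follow.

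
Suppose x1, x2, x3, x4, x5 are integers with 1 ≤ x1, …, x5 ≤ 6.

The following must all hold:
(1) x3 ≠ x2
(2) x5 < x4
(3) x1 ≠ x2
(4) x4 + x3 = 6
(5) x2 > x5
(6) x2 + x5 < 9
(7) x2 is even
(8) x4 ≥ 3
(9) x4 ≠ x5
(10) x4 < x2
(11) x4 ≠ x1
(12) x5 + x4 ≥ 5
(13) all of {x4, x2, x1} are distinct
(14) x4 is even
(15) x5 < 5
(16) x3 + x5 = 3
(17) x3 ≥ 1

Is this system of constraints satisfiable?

Try x1 = 3, x2 = 6, x3 = 2, x4 = 4, x5 = 1.
Check constraint 4: x4 + x3 = 6; constraint 6: x2 + x5 = 7. The remaining constraints are straightforward to verify.

Satisfiable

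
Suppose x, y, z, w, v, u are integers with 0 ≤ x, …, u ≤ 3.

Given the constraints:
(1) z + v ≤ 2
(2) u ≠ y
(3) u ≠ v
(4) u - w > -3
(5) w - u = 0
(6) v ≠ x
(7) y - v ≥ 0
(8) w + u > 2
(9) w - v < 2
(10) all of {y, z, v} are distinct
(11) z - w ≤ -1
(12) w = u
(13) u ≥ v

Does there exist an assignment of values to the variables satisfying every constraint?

Satisfiable

The assignment x = 3, y = 3, z = 0, w = 2, v = 1, u = 2 works:
  constraint 1 holds since z + v = 1.
  constraint 4 holds since u - w = 0.
  constraint 5 holds since w - u = 0.
The rest check out directly.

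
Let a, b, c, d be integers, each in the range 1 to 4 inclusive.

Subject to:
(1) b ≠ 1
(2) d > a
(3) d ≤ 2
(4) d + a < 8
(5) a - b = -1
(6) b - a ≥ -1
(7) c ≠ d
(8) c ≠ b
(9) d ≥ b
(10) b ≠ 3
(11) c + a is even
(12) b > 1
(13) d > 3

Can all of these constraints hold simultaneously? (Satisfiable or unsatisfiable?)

Unsatisfiable

From constraint 13: d ≥ 4. From constraint 3: d ≤ 2. But 2 < 4, so no value of d works.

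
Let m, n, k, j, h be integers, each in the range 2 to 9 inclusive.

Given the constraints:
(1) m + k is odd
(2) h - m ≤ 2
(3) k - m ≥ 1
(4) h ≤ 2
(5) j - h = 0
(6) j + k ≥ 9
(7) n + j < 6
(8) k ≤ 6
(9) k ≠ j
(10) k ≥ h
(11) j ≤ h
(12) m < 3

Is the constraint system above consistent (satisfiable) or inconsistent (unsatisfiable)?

From constraints 4 and 11: j ≤ h ≤ 2. From constraint 8: k ≤ 6. Hence j + k ≤ 8. But constraint 6 requires j + k ≥ 9, and 9 > 8. Contradiction.

Unsatisfiable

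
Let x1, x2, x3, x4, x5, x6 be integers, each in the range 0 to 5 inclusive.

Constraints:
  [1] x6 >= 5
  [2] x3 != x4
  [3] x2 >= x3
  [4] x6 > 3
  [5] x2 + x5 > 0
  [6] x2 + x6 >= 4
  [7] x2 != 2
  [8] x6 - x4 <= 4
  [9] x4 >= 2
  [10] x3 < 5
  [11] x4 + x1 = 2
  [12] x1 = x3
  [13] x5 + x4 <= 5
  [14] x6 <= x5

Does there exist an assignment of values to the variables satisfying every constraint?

From constraints 1 and 14: x5 ≥ x6 ≥ 5. From constraint 9: x4 ≥ 2. Hence x5 + x4 ≥ 7. But constraint 13 requires x5 + x4 ≤ 5, and 5 < 7. Contradiction.

Unsatisfiable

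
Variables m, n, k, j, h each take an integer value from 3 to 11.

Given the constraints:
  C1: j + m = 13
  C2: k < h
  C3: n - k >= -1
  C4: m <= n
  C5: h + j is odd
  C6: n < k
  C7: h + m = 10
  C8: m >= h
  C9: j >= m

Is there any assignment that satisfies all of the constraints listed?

Constraints 2, 4, 6, and 8 give n < k, k < h, h ≤ m, m ≤ n. Chaining: n < k < h ≤ m ≤ n, which forces n < n — impossible.

Unsatisfiable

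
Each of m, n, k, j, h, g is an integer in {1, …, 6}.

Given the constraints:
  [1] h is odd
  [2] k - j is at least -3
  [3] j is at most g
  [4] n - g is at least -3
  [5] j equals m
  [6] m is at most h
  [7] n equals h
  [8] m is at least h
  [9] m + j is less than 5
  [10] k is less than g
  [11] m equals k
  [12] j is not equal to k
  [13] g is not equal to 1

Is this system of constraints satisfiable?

Unsatisfiable

From constraints 5 and 11, j = m = k, so j = k. But constraint 12 says j ≠ k. Contradiction.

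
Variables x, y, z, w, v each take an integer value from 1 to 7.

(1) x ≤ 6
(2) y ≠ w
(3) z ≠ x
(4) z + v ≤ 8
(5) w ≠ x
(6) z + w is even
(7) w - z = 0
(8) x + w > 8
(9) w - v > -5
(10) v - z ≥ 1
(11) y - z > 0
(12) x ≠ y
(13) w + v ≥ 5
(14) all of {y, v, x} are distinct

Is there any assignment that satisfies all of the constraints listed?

Satisfiable

One satisfying assignment is x = 6, y = 4, z = 3, w = 3, v = 5.
For the less obvious constraints — constraint 4: z + v = 8; constraint 7: w - z = 0; constraint 8: x + w = 9 — and the others hold by inspection.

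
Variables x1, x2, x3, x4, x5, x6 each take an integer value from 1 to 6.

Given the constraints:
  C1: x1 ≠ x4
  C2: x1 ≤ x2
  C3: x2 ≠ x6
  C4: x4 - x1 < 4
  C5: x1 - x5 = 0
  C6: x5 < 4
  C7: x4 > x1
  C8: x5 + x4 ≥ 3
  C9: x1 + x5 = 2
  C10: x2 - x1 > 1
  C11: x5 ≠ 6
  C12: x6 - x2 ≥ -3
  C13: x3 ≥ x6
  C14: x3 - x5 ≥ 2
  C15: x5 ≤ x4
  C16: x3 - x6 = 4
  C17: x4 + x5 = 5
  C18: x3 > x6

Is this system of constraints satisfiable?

Try x1 = 1, x2 = 4, x3 = 5, x4 = 4, x5 = 1, x6 = 1.
Check constraint 4: x4 - x1 = 3; constraint 5: x1 - x5 = 0; constraint 8: x5 + x4 = 5. The remaining constraints are straightforward to verify.

Satisfiable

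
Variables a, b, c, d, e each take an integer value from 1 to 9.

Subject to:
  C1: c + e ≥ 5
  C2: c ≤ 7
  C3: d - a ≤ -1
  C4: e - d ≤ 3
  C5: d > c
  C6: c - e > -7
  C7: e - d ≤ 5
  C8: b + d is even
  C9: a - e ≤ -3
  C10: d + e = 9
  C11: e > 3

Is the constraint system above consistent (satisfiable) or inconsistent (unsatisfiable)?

Constraints 3, 4, and 9 give e − a ≥ 3, a − d ≥ 1, d − e ≥ -3.
Adding all 3 inequalities: the left sides telescope to 0, and the right sides sum to 3 + 1 + (-3) = 1. So 0 ≥ 1, which is false.

Unsatisfiable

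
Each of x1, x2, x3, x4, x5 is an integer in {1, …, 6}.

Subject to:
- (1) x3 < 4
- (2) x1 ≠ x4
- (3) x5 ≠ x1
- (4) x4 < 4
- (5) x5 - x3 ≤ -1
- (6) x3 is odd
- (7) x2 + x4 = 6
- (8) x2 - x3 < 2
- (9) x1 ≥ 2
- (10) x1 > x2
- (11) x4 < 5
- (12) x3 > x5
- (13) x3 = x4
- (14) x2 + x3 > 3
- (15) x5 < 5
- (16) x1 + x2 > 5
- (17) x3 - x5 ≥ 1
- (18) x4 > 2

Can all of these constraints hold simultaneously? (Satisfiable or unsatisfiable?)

Satisfiable

Setting (x1, x2, x3, x4, x5) = (5, 3, 3, 3, 1) satisfies everything: constraint 5: x5 - x3 = -2; constraint 7: x2 + x4 = 6; constraint 8: x2 - x3 = 0, and the others follow.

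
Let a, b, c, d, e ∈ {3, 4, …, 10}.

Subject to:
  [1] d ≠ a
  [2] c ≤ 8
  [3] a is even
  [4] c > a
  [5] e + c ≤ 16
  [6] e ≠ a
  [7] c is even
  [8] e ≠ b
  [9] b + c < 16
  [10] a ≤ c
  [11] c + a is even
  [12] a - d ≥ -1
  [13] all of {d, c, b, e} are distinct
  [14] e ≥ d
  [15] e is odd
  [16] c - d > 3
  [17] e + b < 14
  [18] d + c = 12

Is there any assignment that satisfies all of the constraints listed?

Setting (a, b, c, d, e) = (6, 6, 8, 4, 5) satisfies everything: constraint 5: e + c = 13; constraint 9: b + c = 14, and the others follow.

Satisfiable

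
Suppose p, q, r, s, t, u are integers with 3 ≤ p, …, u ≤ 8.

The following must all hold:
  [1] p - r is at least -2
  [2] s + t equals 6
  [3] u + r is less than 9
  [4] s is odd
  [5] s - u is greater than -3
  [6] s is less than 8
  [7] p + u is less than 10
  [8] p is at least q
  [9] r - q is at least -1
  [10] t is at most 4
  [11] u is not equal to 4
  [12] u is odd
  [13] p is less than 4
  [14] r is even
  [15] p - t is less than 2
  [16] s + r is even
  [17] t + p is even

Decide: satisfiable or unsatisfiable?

Constraint 4 makes s odd and constraint 14 makes r even, so s + r must be odd. Constraint 16 says s + r is even — contradiction.

Unsatisfiable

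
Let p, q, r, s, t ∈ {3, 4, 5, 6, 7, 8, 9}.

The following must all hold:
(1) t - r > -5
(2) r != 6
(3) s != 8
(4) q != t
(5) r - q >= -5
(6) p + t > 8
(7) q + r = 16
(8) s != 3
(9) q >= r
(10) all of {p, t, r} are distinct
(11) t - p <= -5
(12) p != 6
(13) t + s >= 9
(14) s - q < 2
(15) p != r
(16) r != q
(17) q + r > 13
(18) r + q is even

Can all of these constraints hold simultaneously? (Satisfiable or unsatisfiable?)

Satisfiable

Take p = 8, q = 9, r = 7, s = 9, t = 3. Then constraint 1: t - r = -4; constraint 5: r - q = -2; constraint 6: p + t = 11, and every other listed constraint is also met.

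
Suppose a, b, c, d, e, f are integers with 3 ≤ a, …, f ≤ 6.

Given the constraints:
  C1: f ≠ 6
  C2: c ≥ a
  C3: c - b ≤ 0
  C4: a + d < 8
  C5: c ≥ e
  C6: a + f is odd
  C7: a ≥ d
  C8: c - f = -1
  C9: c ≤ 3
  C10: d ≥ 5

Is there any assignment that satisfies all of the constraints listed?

From constraints 7 and 10: a ≥ d and d ≥ 5, so a ≥ 5. From constraints 2 and 9: a ≤ c and c ≤ 3, so a ≤ 3. But 3 < 5, so no value of a works.

Unsatisfiable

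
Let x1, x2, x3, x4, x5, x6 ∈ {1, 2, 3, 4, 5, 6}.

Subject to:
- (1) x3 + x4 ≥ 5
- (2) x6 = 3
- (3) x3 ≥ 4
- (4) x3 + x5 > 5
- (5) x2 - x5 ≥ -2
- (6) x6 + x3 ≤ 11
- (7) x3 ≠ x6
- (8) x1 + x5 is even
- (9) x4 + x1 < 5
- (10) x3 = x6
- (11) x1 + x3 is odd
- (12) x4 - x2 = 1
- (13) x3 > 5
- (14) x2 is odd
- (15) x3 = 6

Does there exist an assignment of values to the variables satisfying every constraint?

Unsatisfiable

Constraint 15 fixes x3 = 6 and constraint 2 fixes x6 = 3, but constraint 10 requires x3 = x6. Since 6 ≠ 3, contradiction.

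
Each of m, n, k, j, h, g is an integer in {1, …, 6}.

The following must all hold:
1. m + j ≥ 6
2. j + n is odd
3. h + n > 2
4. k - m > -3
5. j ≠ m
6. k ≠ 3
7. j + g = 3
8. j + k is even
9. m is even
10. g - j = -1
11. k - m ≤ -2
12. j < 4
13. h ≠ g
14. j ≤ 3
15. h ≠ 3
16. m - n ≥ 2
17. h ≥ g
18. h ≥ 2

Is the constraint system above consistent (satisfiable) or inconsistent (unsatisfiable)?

One satisfying assignment is m = 6, n = 1, k = 4, j = 2, h = 2, g = 1.
For the less obvious constraints — constraint 1: m + j = 8; constraint 3: h + n = 3 — and the others hold by inspection.

Satisfiable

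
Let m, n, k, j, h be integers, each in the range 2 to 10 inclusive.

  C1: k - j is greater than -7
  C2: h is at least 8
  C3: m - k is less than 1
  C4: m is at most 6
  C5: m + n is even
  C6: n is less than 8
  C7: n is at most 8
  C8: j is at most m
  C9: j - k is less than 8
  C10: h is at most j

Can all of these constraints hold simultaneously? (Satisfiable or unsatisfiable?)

From constraints 2 and 10: j ≥ h and h ≥ 8, so j ≥ 8. From constraints 4 and 8: j ≤ m and m ≤ 6, so j ≤ 6. But 6 < 8, so no value of j works.

Unsatisfiable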